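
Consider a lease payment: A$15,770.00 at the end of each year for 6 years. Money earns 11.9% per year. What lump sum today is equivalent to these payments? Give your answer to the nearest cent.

This is an ordinary annuity: 6 payments of A$15,770.00 at the end of each year.
Periodic rate r = 0.119 per year.
PV = PMT × [(1 − (1+r)^−n)/r] = 15,770 × [1 − (1+r)^−6] / r = A$65,020.94

A$65,020.94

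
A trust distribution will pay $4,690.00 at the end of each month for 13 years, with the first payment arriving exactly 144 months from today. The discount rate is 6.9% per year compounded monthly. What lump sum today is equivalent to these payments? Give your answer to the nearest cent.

Ordinary annuity of 156 payments, first payment at period 144.
Periodic rate r = 0.069/12 per month; n is counted in months.
The ordinary-annuity PV formula values the stream one period before the first payment (period 143); discount that back 143 periods:
PV₀ = 4,690 × [1 − (1+r)^−156] / r × (1+r)^−143 = $212,389.97

$212,389.97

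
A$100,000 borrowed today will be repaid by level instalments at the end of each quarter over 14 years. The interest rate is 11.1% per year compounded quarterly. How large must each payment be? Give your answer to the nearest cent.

Level ordinary annuity; solve PV = PMT × [(1 − (1+r)^−n)/r] for PMT.
Periodic rate r = 0.111/4 per quarter; n is counted in quarters.
With n = 56: PMT = 100,000 / ([(1 − (1+r)^−n)/r]) = A$3,539.20

A$3,539.20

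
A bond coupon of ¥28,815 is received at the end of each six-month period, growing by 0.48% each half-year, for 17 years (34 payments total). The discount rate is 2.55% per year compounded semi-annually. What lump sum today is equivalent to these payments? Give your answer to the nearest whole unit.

¥851,960

Periodic rate r = 0.0255/2 per half-year; n is counted in half-years.
Growing ordinary annuity: PV = PMT₁ × [1 − ((1+g)/(1+r))^n] / (r − g) = 28,815 × [1 − ((1+0.0048)/(1+r))^34] / (r − 0.0048) = ¥851,960.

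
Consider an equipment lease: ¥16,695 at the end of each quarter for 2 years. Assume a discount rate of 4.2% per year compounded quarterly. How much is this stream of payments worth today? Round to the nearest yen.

This is an ordinary annuity: 8 payments of ¥16,695 at the end of each quarter.
Periodic rate r = 0.042/4 per quarter; n is counted in quarters.
PV = PMT × [(1 − (1+r)^−n)/r] = 16,695 × [1 − (1+r)^−8] / r = ¥127,464

¥127,464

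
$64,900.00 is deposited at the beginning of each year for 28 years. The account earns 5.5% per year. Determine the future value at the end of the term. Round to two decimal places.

$4,329,566.84

This is an annuity due: 28 deposits of $64,900.00 at the beginning of each year.
Periodic rate r = 0.055 per year.
FV = PMT × [((1+r)^n − 1)/r] × (1+r) = 64,900 × [(1+r)^28 − 1] / r × (1+r) = $4,329,566.84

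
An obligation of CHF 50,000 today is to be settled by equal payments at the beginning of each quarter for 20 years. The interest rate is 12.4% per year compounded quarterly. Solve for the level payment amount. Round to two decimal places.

CHF 1,646.58

Level annuity due; solve PV = PMT × [(1 − (1+r)^−n)/r] × (1+r) for PMT.
Periodic rate r = 0.124/4 per quarter; n is counted in quarters.
With n = 80: PMT = 50,000 / ([(1 − (1+r)^−n)/r] × (1+r)) = CHF 1,646.58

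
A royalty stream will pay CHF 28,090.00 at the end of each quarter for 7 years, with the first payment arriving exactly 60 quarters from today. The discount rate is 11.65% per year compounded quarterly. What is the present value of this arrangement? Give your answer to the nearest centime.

CHF 97,930.51

Ordinary annuity of 28 payments, first payment at period 60.
Periodic rate r = 0.1165/4 per quarter; n is counted in quarters.
The ordinary-annuity PV formula values the stream one period before the first payment (period 59); discount that back 59 periods:
PV₀ = 28,090 × [1 − (1+r)^−28] / r × (1+r)^−59 = CHF 97,930.51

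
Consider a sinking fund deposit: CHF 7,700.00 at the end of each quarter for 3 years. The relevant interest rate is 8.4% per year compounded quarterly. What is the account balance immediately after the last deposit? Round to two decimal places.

This is an ordinary annuity: 12 deposits of CHF 7,700.00 at the end of each quarter.
Periodic rate r = 0.084/4 per quarter; n is counted in quarters.
FV = PMT × [((1+r)^n − 1)/r] = 7,700 × [(1+r)^12 − 1] / r = CHF 103,855.77

CHF 103,855.77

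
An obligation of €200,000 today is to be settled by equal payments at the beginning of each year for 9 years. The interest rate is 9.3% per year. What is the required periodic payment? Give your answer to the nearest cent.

Level annuity due; solve PV = PMT × [(1 − (1+r)^−n)/r] × (1+r) for PMT.
Periodic rate r = 0.093 per year.
With n = 9: PMT = 200,000 / ([(1 − (1+r)^−n)/r] × (1+r)) = €30,894.53

€30,894.53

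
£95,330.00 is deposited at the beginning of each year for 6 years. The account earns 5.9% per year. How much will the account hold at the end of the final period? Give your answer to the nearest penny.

£702,418.40

This is an annuity due: 6 deposits of £95,330.00 at the beginning of each year.
Periodic rate r = 0.059 per year.
FV = PMT × [((1+r)^n − 1)/r] × (1+r) = 95,330 × [(1+r)^6 − 1] / r × (1+r) = £702,418.40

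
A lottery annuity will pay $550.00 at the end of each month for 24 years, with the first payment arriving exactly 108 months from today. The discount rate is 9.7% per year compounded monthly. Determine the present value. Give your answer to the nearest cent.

$25,921.74

Ordinary annuity of 288 payments, first payment at period 108.
Periodic rate r = 0.097/12 per month; n is counted in months.
The ordinary-annuity PV formula values the stream one period before the first payment (period 107); discount that back 107 periods:
PV₀ = 550 × [1 − (1+r)^−288] / r × (1+r)^−107 = $25,921.74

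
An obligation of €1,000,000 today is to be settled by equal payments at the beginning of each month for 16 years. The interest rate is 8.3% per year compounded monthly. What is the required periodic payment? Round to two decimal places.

Level annuity due; solve PV = PMT × [(1 − (1+r)^−n)/r] × (1+r) for PMT.
Periodic rate r = 0.083/12 per month; n is counted in months.
With n = 192: PMT = 1,000,000 / ([(1 − (1+r)^−n)/r] × (1+r)) = €9,361.34

€9,361.34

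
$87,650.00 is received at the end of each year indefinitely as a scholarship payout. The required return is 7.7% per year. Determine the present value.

Periodic rate r = 0.077 per year.
Level perpetuity: PV = PMT / r = 87,650 / (0.077) = $1,138,311.69.

$1,138,311.69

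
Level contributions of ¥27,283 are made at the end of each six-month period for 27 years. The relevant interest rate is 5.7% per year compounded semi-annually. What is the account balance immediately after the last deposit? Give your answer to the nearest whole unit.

¥3,408,657

This is an ordinary annuity: 54 deposits of ¥27,283 at the end of each six-month period.
Periodic rate r = 0.057/2 per half-year; n is counted in half-years.
FV = PMT × [((1+r)^n − 1)/r] = 27,283 × [(1+r)^54 − 1] / r = ¥3,408,657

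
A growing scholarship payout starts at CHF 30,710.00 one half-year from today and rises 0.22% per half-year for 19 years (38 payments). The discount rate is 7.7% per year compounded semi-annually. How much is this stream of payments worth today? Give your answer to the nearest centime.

Periodic rate r = 0.077/2 per half-year; n is counted in half-years.
Growing ordinary annuity: PV = PMT₁ × [1 − ((1+g)/(1+r))^n] / (r − g) = 30,710 × [1 − ((1+0.0022)/(1+r))^38] / (r − 0.0022) = CHF 627,131.95.

CHF 627,131.95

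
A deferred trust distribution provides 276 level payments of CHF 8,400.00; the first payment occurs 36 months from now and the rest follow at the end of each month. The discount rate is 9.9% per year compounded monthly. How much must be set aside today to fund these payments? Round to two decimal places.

Ordinary annuity of 276 payments, first payment at period 36.
Periodic rate r = 0.099/12 per month; n is counted in months.
The ordinary-annuity PV formula values the stream one period before the first payment (period 35); discount that back 35 periods:
PV₀ = 8,400 × [1 − (1+r)^−276] / r × (1+r)^−35 = CHF 684,638.36

CHF 684,638.36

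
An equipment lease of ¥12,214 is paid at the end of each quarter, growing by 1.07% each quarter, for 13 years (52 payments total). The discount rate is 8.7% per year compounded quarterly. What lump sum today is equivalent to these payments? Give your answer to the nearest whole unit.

Periodic rate r = 0.087/4 per quarter; n is counted in quarters.
Growing ordinary annuity: PV = PMT₁ × [1 − ((1+g)/(1+r))^n] / (r − g) = 12,214 × [1 − ((1+0.0107)/(1+r))^52] / (r − 0.0107) = ¥477,380.

¥477,380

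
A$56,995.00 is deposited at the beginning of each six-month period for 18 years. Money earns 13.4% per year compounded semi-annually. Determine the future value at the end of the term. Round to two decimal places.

A$8,464,618.09

This is an annuity due: 36 deposits of A$56,995.00 at the beginning of each six-month period.
Periodic rate r = 0.134/2 per half-year; n is counted in half-years.
FV = PMT × [((1+r)^n − 1)/r] × (1+r) = 56,995 × [(1+r)^36 − 1] / r × (1+r) = A$8,464,618.09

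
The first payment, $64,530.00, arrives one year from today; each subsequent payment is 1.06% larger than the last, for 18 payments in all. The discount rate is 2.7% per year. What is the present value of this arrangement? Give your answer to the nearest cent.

$989,811.54

Periodic rate r = 0.027 per year.
Growing ordinary annuity: PV = PMT₁ × [1 − ((1+g)/(1+r))^n] / (r − g) = 64,530 × [1 − ((1+0.0106)/(1+r))^18] / (r − 0.0106) = $989,811.54.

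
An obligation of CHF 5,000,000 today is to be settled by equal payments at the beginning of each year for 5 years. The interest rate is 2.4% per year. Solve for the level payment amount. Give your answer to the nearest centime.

CHF 1,047,986.44

Level annuity due; solve PV = PMT × [(1 − (1+r)^−n)/r] × (1+r) for PMT.
Periodic rate r = 0.024 per year.
With n = 5: PMT = 5,000,000 / ([(1 − (1+r)^−n)/r] × (1+r)) = CHF 1,047,986.44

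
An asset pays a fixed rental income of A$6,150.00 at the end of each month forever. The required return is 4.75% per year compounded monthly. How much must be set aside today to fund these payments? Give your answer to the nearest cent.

Periodic rate r = 0.0475/12 per month.
Level perpetuity: PV = PMT / r = 6,150 / (0.0475/12) = A$1,553,684.21.

A$1,553,684.21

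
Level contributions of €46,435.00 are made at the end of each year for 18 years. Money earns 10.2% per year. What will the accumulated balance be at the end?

€2,160,009.53

This is an ordinary annuity: 18 deposits of €46,435.00 at the end of each year.
Periodic rate r = 0.102 per year.
FV = PMT × [((1+r)^n − 1)/r] = 46,435 × [(1+r)^18 − 1] / r = €2,160,009.53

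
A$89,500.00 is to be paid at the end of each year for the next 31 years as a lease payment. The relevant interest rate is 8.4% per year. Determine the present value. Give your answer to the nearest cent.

This is an ordinary annuity: 31 payments of A$89,500.00 at the end of each year.
Periodic rate r = 0.084 per year.
PV = PMT × [(1 − (1+r)^−n)/r] = 89,500 × [1 − (1+r)^−31] / r = A$978,051.12

A$978,051.12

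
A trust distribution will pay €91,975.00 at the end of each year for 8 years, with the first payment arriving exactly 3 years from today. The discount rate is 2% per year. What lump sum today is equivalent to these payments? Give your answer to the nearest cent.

Ordinary annuity of 8 payments, first payment at period 3.
Periodic rate r = 0.02 per year.
The ordinary-annuity PV formula values the stream one period before the first payment (period 2); discount that back 2 periods:
PV₀ = 91,975 × [1 − (1+r)^−8] / r × (1+r)^−2 = €647,598.19

€647,598.19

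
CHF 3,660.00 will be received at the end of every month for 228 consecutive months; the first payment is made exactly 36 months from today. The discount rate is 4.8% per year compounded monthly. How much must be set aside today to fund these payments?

Ordinary annuity of 228 payments, first payment at period 36.
Periodic rate r = 0.048/12 per month; n is counted in months.
The ordinary-annuity PV formula values the stream one period before the first payment (period 35); discount that back 35 periods:
PV₀ = 3,660 × [1 − (1+r)^−228] / r × (1+r)^−35 = CHF 475,460.40

CHF 475,460.40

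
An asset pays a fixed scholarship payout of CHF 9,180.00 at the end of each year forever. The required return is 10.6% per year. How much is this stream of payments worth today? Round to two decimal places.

CHF 86,603.77

Periodic rate r = 0.106 per year.
Level perpetuity: PV = PMT / r = 9,180 / (0.106) = CHF 86,603.77.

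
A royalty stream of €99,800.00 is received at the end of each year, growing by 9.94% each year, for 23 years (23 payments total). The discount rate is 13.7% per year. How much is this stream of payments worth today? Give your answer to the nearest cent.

Periodic rate r = 0.137 per year.
Growing ordinary annuity: PV = PMT₁ × [1 − ((1+g)/(1+r))^n] / (r − g) = 99,800 × [1 − ((1+0.0994)/(1+r))^23] / (r − 0.0994) = €1,429,543.64.

€1,429,543.64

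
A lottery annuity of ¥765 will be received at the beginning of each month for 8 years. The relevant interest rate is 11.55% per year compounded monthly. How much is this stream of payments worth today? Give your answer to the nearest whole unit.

¥48,253

This is an annuity due: 96 payments of ¥765 at the beginning of each month.
Periodic rate r = 0.1155/12 per month; n is counted in months.
PV = PMT × [(1 − (1+r)^−n)/r] × (1+r) = 765 × [1 − (1+r)^−96] / r × (1+r) = ¥48,253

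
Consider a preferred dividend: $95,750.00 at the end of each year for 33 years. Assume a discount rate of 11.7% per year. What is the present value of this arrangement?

$797,133.93

This is an ordinary annuity: 33 payments of $95,750.00 at the end of each year.
Periodic rate r = 0.117 per year.
PV = PMT × [(1 − (1+r)^−n)/r] = 95,750 × [1 − (1+r)^−33] / r = $797,133.93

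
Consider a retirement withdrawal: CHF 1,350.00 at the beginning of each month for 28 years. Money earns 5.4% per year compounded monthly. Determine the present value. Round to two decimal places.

CHF 234,686.06

This is an annuity due: 336 payments of CHF 1,350.00 at the beginning of each month.
Periodic rate r = 0.054/12 per month; n is counted in months.
PV = PMT × [(1 − (1+r)^−n)/r] × (1+r) = 1,350 × [1 − (1+r)^−336] / r × (1+r) = CHF 234,686.06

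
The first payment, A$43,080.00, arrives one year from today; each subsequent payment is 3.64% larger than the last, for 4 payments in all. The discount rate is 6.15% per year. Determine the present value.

A$156,668.69

Periodic rate r = 0.0615 per year.
Growing ordinary annuity: PV = PMT₁ × [1 − ((1+g)/(1+r))^n] / (r − g) = 43,080 × [1 − ((1+0.0364)/(1+r))^4] / (r − 0.0364) = A$156,668.69.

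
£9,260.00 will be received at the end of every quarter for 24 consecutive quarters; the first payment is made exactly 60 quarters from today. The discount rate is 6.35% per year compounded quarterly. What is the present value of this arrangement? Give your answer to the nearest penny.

£72,497.13

Ordinary annuity of 24 payments, first payment at period 60.
Periodic rate r = 0.0635/4 per quarter; n is counted in quarters.
The ordinary-annuity PV formula values the stream one period before the first payment (period 59); discount that back 59 periods:
PV₀ = 9,260 × [1 − (1+r)^−24] / r × (1+r)^−59 = £72,497.13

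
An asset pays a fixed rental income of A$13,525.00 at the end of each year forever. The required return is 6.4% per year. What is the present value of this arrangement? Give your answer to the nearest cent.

A$211,328.12

Periodic rate r = 0.064 per year.
Level perpetuity: PV = PMT / r = 13,525 / (0.064) = A$211,328.12.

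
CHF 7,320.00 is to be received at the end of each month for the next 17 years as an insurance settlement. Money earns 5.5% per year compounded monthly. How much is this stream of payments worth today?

This is an ordinary annuity: 204 payments of CHF 7,320.00 at the end of each month.
Periodic rate r = 0.055/12 per month; n is counted in months.
PV = PMT × [(1 − (1+r)^−n)/r] = 7,320 × [1 − (1+r)^−204] / r = CHF 968,754.78

CHF 968,754.78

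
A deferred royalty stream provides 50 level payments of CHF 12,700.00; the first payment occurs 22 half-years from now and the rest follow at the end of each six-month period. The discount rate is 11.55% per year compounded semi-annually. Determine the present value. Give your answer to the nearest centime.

Ordinary annuity of 50 payments, first payment at period 22.
Periodic rate r = 0.1155/2 per half-year; n is counted in half-years.
The ordinary-annuity PV formula values the stream one period before the first payment (period 21); discount that back 21 periods:
PV₀ = 12,700 × [1 − (1+r)^−50] / r × (1+r)^−21 = CHF 63,556.96

CHF 63,556.96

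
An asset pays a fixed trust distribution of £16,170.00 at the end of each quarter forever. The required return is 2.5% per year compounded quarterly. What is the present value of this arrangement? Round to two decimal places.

Periodic rate r = 0.025/4 per quarter.
Level perpetuity: PV = PMT / r = 16,170 / (0.025/4) = £2,587,200.00.

£2,587,200.00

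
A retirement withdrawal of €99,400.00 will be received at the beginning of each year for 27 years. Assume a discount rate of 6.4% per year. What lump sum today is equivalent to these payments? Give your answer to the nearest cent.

€1,342,979.79

This is an annuity due: 27 payments of €99,400.00 at the beginning of each year.
Periodic rate r = 0.064 per year.
PV = PMT × [(1 − (1+r)^−n)/r] × (1+r) = 99,400 × [1 − (1+r)^−27] / r × (1+r) = €1,342,979.79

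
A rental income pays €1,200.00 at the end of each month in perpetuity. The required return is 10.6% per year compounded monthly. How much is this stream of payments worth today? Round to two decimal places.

Periodic rate r = 0.106/12 per month.
Level perpetuity: PV = PMT / r = 1,200 / (0.106/12) = €135,849.06.

€135,849.06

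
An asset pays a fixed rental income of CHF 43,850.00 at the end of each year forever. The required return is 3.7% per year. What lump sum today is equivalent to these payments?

CHF 1,185,135.14

Periodic rate r = 0.037 per year.
Level perpetuity: PV = PMT / r = 43,850 / (0.037) = CHF 1,185,135.14.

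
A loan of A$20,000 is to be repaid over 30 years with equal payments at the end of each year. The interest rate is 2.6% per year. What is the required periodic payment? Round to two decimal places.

Level ordinary annuity; solve PV = PMT × [(1 − (1+r)^−n)/r] for PMT.
Periodic rate r = 0.026 per year.
With n = 30: PMT = 20,000 / ([(1 − (1+r)^−n)/r]) = A$968.34

A$968.34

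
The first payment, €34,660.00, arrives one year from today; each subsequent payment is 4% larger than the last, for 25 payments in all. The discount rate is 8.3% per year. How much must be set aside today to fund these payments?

€513,306.44

Periodic rate r = 0.083 per year.
Growing ordinary annuity: PV = PMT₁ × [1 − ((1+g)/(1+r))^n] / (r − g) = 34,660 × [1 − ((1+0.04)/(1+r))^25] / (r − 0.04) = €513,306.44.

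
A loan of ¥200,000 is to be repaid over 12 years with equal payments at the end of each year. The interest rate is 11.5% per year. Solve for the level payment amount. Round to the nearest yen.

¥31,543

Level ordinary annuity; solve PV = PMT × [(1 − (1+r)^−n)/r] for PMT.
Periodic rate r = 0.115 per year.
With n = 12: PMT = 200,000 / ([(1 − (1+r)^−n)/r]) = ¥31,543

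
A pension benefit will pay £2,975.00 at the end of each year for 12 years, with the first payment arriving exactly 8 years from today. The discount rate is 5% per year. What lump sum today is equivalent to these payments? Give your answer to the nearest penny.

£18,739.37

Ordinary annuity of 12 payments, first payment at period 8.
Periodic rate r = 0.05 per year.
The ordinary-annuity PV formula values the stream one period before the first payment (period 7); discount that back 7 periods:
PV₀ = 2,975 × [1 − (1+r)^−12] / r × (1+r)^−7 = £18,739.37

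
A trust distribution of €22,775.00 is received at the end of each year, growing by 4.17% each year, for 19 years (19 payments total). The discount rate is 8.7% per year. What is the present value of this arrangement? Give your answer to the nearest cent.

€278,830.83

Periodic rate r = 0.087 per year.
Growing ordinary annuity: PV = PMT₁ × [1 − ((1+g)/(1+r))^n] / (r − g) = 22,775 × [1 − ((1+0.0417)/(1+r))^19] / (r − 0.0417) = €278,830.83.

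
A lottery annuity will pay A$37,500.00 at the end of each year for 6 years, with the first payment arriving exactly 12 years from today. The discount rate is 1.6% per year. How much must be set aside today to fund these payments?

A$178,806.51

Ordinary annuity of 6 payments, first payment at period 12.
Periodic rate r = 0.016 per year.
The ordinary-annuity PV formula values the stream one period before the first payment (period 11); discount that back 11 periods:
PV₀ = 37,500 × [1 − (1+r)^−6] / r × (1+r)^−11 = A$178,806.51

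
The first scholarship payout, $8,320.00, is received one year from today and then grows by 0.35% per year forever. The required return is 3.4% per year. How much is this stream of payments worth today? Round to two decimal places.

$272,786.89

Periodic rate r = 0.034 per year.
Growing perpetuity (Gordon): PV = PMT₁ / (r − g) = 8,320 / (r − 0.0035) = $272,786.89.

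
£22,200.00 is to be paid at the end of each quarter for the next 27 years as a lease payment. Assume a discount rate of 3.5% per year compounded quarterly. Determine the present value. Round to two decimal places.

£1,546,945.49

This is an ordinary annuity: 108 payments of £22,200.00 at the end of each quarter.
Periodic rate r = 0.035/4 per quarter; n is counted in quarters.
PV = PMT × [(1 − (1+r)^−n)/r] = 22,200 × [1 − (1+r)^−108] / r = £1,546,945.49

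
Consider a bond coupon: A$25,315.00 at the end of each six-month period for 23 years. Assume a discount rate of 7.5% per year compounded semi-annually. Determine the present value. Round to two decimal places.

This is an ordinary annuity: 46 payments of A$25,315.00 at the end of each six-month period.
Periodic rate r = 0.075/2 per half-year; n is counted in half-years.
PV = PMT × [(1 − (1+r)^−n)/r] = 25,315 × [1 − (1+r)^−46] / r = A$550,931.79

A$550,931.79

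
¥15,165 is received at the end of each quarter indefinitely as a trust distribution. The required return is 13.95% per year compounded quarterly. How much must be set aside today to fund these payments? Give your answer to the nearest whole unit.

¥434,839

Periodic rate r = 0.1395/4 per quarter.
Level perpetuity: PV = PMT / r = 15,165 / (0.1395/4) = ¥434,839.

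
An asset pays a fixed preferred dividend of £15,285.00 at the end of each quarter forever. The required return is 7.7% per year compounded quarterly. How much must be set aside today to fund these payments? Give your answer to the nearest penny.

£794,025.97

Periodic rate r = 0.077/4 per quarter.
Level perpetuity: PV = PMT / r = 15,285 / (0.077/4) = £794,025.97.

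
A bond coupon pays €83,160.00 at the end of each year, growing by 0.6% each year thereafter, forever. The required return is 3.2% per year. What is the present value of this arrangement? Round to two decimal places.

€3,198,461.54

Periodic rate r = 0.032 per year.
Growing perpetuity (Gordon): PV = PMT₁ / (r − g) = 83,160 / (r − 0.006) = €3,198,461.54.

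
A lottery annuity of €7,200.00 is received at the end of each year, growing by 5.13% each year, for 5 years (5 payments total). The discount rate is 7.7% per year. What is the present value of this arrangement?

Periodic rate r = 0.077 per year.
Growing ordinary annuity: PV = PMT₁ × [1 − ((1+g)/(1+r))^n] / (r − g) = 7,200 × [1 − ((1+0.0513)/(1+r))^5] / (r − 0.0513) = €31,868.53.

€31,868.53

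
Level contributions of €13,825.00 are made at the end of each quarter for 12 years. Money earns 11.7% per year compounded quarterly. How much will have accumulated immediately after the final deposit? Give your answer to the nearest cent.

This is an ordinary annuity: 48 deposits of €13,825.00 at the end of each quarter.
Periodic rate r = 0.117/4 per quarter; n is counted in quarters.
FV = PMT × [((1+r)^n − 1)/r] = 13,825 × [(1+r)^48 − 1] / r = €1,413,348.75

€1,413,348.75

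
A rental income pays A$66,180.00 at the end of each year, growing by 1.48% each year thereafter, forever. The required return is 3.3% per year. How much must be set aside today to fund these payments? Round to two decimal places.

A$3,636,263.74

Periodic rate r = 0.033 per year.
Growing perpetuity (Gordon): PV = PMT₁ / (r − g) = 66,180 / (r − 0.0148) = A$3,636,263.74.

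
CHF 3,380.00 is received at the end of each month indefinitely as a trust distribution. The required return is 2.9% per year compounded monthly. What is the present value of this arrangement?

CHF 1,398,620.69

Periodic rate r = 0.029/12 per month.
Level perpetuity: PV = PMT / r = 3,380 / (0.029/12) = CHF 1,398,620.69.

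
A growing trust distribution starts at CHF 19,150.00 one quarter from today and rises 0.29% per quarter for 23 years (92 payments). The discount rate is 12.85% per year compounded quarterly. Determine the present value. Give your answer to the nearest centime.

CHF 608,622.37

Periodic rate r = 0.1285/4 per quarter; n is counted in quarters.
Growing ordinary annuity: PV = PMT₁ × [1 − ((1+g)/(1+r))^n] / (r − g) = 19,150 × [1 − ((1+0.0029)/(1+r))^92] / (r − 0.0029) = CHF 608,622.37.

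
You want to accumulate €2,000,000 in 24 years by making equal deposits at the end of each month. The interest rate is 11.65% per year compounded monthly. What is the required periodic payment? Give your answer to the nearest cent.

€1,280.82

Level ordinary annuity; solve FV = PMT × [((1+r)^n − 1)/r] for PMT.
Periodic rate r = 0.1165/12 per month; n is counted in months.
With n = 288: PMT = 2,000,000 / ([((1+r)^n − 1)/r]) = €1,280.82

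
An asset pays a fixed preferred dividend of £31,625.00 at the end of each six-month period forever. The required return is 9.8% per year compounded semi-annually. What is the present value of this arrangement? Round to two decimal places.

£645,408.16

Periodic rate r = 0.098/2 per half-year.
Level perpetuity: PV = PMT / r = 31,625 / (0.098/2) = £645,408.16.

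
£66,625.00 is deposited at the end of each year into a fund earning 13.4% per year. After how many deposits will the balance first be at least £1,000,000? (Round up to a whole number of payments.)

9 payments

Periodic rate r = 0.134 per year.
Ordinary annuity FV: 1,000,000 = 66,625 × [((1+r)^n − 1)/r].
(1+r)^n = 1 + 1,000,000 × r / 66,625, so n = ln(1 + 1,000,000·r/66,625) / ln(1+r) = 8.77.
Round up to a whole number of payments: n = 9.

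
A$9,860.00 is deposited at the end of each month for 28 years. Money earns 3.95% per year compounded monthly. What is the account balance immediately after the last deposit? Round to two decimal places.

This is an ordinary annuity: 336 deposits of A$9,860.00 at the end of each month.
Periodic rate r = 0.0395/12 per month; n is counted in months.
FV = PMT × [((1+r)^n − 1)/r] = 9,860 × [(1+r)^336 − 1] / r = A$6,041,092.28

A$6,041,092.28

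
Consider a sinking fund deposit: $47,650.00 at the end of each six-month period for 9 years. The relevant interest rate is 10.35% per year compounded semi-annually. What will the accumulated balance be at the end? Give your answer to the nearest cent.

This is an ordinary annuity: 18 deposits of $47,650.00 at the end of each six-month period.
Periodic rate r = 0.1035/2 per half-year; n is counted in half-years.
FV = PMT × [((1+r)^n − 1)/r] = 47,650 × [(1+r)^18 − 1] / r = $1,362,605.64

$1,362,605.64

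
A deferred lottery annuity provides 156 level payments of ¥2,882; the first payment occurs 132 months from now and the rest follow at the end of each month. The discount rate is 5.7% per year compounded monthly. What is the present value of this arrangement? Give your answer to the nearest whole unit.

¥170,415

Ordinary annuity of 156 payments, first payment at period 132.
Periodic rate r = 0.057/12 per month; n is counted in months.
The ordinary-annuity PV formula values the stream one period before the first payment (period 131); discount that back 131 periods:
PV₀ = 2,882 × [1 − (1+r)^−156] / r × (1+r)^−131 = ¥170,415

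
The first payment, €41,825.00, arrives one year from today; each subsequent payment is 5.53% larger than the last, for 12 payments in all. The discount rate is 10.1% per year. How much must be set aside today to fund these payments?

Periodic rate r = 0.101 per year.
Growing ordinary annuity: PV = PMT₁ × [1 − ((1+g)/(1+r))^n] / (r − g) = 41,825 × [1 − ((1+0.0553)/(1+r))^12] / (r − 0.0553) = €364,928.57.

€364,928.57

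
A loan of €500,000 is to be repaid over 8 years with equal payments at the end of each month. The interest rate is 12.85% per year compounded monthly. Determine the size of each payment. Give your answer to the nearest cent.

€8,361.73

Level ordinary annuity; solve PV = PMT × [(1 − (1+r)^−n)/r] for PMT.
Periodic rate r = 0.1285/12 per month; n is counted in months.
With n = 96: PMT = 500,000 / ([(1 − (1+r)^−n)/r]) = €8,361.73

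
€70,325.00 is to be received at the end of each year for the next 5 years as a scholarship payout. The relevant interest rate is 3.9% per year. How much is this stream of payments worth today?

€313,955.86

This is an ordinary annuity: 5 payments of €70,325.00 at the end of each year.
Periodic rate r = 0.039 per year.
PV = PMT × [(1 − (1+r)^−n)/r] = 70,325 × [1 − (1+r)^−5] / r = €313,955.86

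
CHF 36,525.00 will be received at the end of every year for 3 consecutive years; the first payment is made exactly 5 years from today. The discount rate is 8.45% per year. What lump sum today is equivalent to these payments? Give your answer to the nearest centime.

Ordinary annuity of 3 payments, first payment at period 5.
Periodic rate r = 0.0845 per year.
The ordinary-annuity PV formula values the stream one period before the first payment (period 4); discount that back 4 periods:
PV₀ = 36,525 × [1 − (1+r)^−3] / r × (1+r)^−4 = CHF 67,497.27

CHF 67,497.27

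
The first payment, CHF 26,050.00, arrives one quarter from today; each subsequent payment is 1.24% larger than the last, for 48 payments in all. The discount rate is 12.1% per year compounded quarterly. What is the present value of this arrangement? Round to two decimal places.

CHF 828,678.94

Periodic rate r = 0.121/4 per quarter; n is counted in quarters.
Growing ordinary annuity: PV = PMT₁ × [1 − ((1+g)/(1+r))^n] / (r − g) = 26,050 × [1 − ((1+0.0124)/(1+r))^48] / (r − 0.0124) = CHF 828,678.94.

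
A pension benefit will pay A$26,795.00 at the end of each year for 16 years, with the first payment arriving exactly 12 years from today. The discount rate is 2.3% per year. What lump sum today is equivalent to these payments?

Ordinary annuity of 16 payments, first payment at period 12.
Periodic rate r = 0.023 per year.
The ordinary-annuity PV formula values the stream one period before the first payment (period 11); discount that back 11 periods:
PV₀ = 26,795 × [1 − (1+r)^−16] / r × (1+r)^−11 = A$276,682.87

A$276,682.87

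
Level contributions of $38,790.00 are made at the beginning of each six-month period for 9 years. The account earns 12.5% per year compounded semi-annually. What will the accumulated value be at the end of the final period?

This is an annuity due: 18 deposits of $38,790.00 at the beginning of each six-month period.
Periodic rate r = 0.125/2 per half-year; n is counted in half-years.
FV = PMT × [((1+r)^n − 1)/r] × (1+r) = 38,790 × [(1+r)^18 − 1] / r × (1+r) = $1,304,335.37

$1,304,335.37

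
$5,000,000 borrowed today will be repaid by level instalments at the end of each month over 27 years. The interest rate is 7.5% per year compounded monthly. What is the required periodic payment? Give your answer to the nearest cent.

Level ordinary annuity; solve PV = PMT × [(1 − (1+r)^−n)/r] for PMT.
Periodic rate r = 0.075/12 per month; n is counted in months.
With n = 324: PMT = 5,000,000 / ([(1 − (1+r)^−n)/r]) = $36,036.69

$36,036.69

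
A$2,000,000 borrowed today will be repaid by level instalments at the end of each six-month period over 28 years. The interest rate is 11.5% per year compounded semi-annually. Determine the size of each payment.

Level ordinary annuity; solve PV = PMT × [(1 − (1+r)^−n)/r] for PMT.
Periodic rate r = 0.115/2 per half-year; n is counted in half-years.
With n = 56: PMT = 2,000,000 / ([(1 − (1+r)^−n)/r]) = A$120,252.84

A$120,252.84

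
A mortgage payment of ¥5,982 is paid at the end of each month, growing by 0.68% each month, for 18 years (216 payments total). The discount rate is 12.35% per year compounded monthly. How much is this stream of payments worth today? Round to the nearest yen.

Periodic rate r = 0.1235/12 per month; n is counted in months.
Growing ordinary annuity: PV = PMT₁ × [1 − ((1+g)/(1+r))^n] / (r − g) = 5,982 × [1 − ((1+0.0068)/(1+r))^216] / (r − 0.0068) = ¥902,179.

¥902,179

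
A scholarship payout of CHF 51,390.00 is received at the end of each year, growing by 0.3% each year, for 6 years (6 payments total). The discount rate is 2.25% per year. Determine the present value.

Periodic rate r = 0.0225 per year.
Growing ordinary annuity: PV = PMT₁ × [1 − ((1+g)/(1+r))^n] / (r − g) = 51,390 × [1 − ((1+0.003)/(1+r))^6] / (r − 0.003) = CHF 287,538.09.

CHF 287,538.09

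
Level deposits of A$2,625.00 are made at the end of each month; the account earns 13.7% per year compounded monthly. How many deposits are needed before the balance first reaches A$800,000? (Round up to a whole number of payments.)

Periodic rate r = 0.137/12 per month; n is counted in months.
Ordinary annuity FV: 800,000 = 2,625 × [((1+r)^n − 1)/r].
(1+r)^n = 1 + 800,000 × r / 2,625, so n = ln(1 + 800,000·r/2,625) / ln(1+r) = 132.09.
Round up to a whole number of payments: n = 133.

133 payments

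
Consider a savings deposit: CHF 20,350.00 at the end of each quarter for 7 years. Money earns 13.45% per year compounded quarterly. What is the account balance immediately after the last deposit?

This is an ordinary annuity: 28 deposits of CHF 20,350.00 at the end of each quarter.
Periodic rate r = 0.1345/4 per quarter; n is counted in quarters.
FV = PMT × [((1+r)^n − 1)/r] = 20,350 × [(1+r)^28 − 1] / r = CHF 922,594.67

CHF 922,594.67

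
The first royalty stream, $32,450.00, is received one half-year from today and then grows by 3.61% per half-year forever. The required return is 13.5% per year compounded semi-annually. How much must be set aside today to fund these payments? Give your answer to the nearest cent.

$1,033,439.49

Periodic rate r = 0.135/2 per half-year.
Growing perpetuity (Gordon): PV = PMT₁ / (r − g) = 32,450 / (r − 0.0361) = $1,033,439.49.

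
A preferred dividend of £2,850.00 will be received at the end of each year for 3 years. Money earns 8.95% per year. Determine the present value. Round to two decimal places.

This is an ordinary annuity: 3 payments of £2,850.00 at the end of each year.
Periodic rate r = 0.0895 per year.
PV = PMT × [(1 − (1+r)^−n)/r] = 2,850 × [1 − (1+r)^−3] / r = £7,220.62

£7,220.62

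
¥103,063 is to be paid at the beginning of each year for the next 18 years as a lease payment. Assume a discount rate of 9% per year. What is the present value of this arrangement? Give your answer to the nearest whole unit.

This is an annuity due: 18 payments of ¥103,063 at the beginning of each year.
Periodic rate r = 0.09 per year.
PV = PMT × [(1 − (1+r)^−n)/r] × (1+r) = 103,063 × [1 − (1+r)^−18] / r × (1+r) = ¥983,595

¥983,595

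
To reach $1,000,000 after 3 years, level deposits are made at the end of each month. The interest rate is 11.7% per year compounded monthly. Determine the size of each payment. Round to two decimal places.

Level ordinary annuity; solve FV = PMT × [((1+r)^n − 1)/r] for PMT.
Periodic rate r = 0.117/12 per month; n is counted in months.
With n = 36: PMT = 1,000,000 / ([((1+r)^n − 1)/r]) = $23,321.21

$23,321.21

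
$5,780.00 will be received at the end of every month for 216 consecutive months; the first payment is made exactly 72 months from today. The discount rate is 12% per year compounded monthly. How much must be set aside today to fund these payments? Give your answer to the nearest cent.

$251,931.75

Ordinary annuity of 216 payments, first payment at period 72.
Periodic rate r = 0.12/12 per month; n is counted in months.
The ordinary-annuity PV formula values the stream one period before the first payment (period 71); discount that back 71 periods:
PV₀ = 5,780 × [1 − (1+r)^−216] / r × (1+r)^−71 = $251,931.75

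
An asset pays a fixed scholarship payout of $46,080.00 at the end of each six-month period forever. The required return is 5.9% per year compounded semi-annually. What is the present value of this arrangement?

$1,562,033.90

Periodic rate r = 0.059/2 per half-year.
Level perpetuity: PV = PMT / r = 46,080 / (0.059/2) = $1,562,033.90.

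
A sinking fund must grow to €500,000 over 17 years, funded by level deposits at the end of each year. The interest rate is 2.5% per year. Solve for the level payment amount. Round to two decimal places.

Level ordinary annuity; solve FV = PMT × [((1+r)^n − 1)/r] for PMT.
Periodic rate r = 0.025 per year.
With n = 17: PMT = 500,000 / ([((1+r)^n − 1)/r]) = €23,963.88

€23,963.88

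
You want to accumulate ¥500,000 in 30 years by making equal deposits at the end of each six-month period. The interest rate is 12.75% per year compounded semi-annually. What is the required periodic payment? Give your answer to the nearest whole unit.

¥801

Level ordinary annuity; solve FV = PMT × [((1+r)^n − 1)/r] for PMT.
Periodic rate r = 0.1275/2 per half-year; n is counted in half-years.
With n = 60: PMT = 500,000 / ([((1+r)^n − 1)/r]) = ¥801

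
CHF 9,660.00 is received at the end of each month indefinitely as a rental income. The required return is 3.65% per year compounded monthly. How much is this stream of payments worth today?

Periodic rate r = 0.0365/12 per month.
Level perpetuity: PV = PMT / r = 9,660 / (0.0365/12) = CHF 3,175,890.41.

CHF 3,175,890.41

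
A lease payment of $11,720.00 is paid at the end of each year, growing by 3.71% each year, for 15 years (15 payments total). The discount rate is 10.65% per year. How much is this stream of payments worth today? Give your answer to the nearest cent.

Periodic rate r = 0.1065 per year.
Growing ordinary annuity: PV = PMT₁ × [1 − ((1+g)/(1+r))^n] / (r − g) = 11,720 × [1 − ((1+0.0371)/(1+r))^15] / (r − 0.0371) = $104,960.55.

$104,960.55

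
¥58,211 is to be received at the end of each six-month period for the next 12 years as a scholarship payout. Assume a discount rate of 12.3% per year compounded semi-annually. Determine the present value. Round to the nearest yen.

This is an ordinary annuity: 24 payments of ¥58,211 at the end of each six-month period.
Periodic rate r = 0.123/2 per half-year; n is counted in half-years.
PV = PMT × [(1 − (1+r)^−n)/r] = 58,211 × [1 − (1+r)^−24] / r = ¥720,551

¥720,551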